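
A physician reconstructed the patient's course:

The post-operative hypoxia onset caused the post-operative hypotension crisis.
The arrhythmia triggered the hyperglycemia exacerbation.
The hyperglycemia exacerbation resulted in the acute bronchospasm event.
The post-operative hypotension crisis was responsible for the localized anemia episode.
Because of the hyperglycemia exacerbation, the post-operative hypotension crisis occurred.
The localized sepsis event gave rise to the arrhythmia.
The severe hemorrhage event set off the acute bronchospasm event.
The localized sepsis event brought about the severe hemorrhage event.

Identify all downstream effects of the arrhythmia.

the acute bronchospasm event, the hyperglycemia exacerbation, the localized anemia episode, the post-operative hypotension crisis

Direct effects: the hyperglycemia exacerbation.
2 steps out: the acute bronchospasm event, the post-operative hypotension crisis.
3 steps out: the localized anemia episode.
Not reachable from it: the localized sepsis event, the severe hemorrhage event, the post-operative hypoxia onset.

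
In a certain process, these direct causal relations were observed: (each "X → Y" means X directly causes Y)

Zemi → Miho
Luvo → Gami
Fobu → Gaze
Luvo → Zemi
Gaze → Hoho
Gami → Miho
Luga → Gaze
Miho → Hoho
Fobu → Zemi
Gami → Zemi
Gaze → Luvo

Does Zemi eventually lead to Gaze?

No

Zemi leads to Miho, Hoho; Gaze is not among them.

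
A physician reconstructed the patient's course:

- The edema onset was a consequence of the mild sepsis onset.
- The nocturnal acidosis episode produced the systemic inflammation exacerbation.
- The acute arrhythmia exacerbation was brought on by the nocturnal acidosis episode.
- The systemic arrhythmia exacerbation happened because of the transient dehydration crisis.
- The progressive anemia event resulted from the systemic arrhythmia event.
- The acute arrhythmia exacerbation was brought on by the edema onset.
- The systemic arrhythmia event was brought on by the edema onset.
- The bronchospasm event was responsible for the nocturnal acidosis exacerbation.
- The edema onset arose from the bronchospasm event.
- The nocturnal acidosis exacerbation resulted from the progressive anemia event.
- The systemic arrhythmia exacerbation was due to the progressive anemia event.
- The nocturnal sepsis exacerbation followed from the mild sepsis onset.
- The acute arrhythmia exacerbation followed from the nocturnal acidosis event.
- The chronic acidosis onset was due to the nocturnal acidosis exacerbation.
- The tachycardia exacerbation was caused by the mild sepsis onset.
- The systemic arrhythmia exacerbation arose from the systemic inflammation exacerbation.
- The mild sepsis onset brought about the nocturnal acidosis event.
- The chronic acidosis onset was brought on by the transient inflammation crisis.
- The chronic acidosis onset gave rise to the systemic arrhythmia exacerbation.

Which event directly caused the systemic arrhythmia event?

Upstream contributors include the mild sepsis onset, the bronchospasm event, but only the edema onset feeds directly into the systemic arrhythmia event.

the edema onset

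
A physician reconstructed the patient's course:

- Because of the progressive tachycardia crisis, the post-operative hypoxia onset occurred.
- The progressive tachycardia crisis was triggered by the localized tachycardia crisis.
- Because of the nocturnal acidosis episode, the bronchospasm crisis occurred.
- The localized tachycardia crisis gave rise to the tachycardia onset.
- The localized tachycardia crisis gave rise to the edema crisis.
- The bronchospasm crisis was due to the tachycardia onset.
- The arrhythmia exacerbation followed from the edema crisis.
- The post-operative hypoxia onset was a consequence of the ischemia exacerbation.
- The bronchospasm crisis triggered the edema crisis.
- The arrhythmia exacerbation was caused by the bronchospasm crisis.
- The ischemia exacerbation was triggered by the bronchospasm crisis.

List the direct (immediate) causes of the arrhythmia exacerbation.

the bronchospasm crisis, the edema crisis

Upstream contributors include the localized tachycardia crisis, the tachycardia onset, the nocturnal acidosis episode, but only the bronchospasm crisis, the edema crisis feed directly into the arrhythmia exacerbation.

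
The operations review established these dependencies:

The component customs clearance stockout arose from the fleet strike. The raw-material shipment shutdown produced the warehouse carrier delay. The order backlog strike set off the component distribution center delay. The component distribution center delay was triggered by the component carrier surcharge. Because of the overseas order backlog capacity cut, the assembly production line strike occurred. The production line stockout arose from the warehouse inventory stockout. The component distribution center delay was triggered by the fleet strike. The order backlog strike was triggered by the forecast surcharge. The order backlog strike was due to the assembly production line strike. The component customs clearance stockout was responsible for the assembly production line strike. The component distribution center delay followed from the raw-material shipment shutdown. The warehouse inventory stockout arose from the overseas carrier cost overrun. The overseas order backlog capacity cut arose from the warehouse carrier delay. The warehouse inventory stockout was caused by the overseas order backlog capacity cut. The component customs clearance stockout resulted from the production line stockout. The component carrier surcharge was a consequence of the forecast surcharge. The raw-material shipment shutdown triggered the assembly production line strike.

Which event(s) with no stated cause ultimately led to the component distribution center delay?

the fleet strike, the forecast surcharge, the overseas carrier cost overrun, the raw-material shipment shutdown

Tracing upstream from the component distribution center delay: the component distribution center delay ← the raw-material shipment shutdown.
A separate upstream branch: the component distribution center delay ← the order backlog strike ← the assembly production line strike ← the component customs clearance stockout ← the production line stockout ← the warehouse inventory stockout ← the overseas carrier cost overrun.
A separate upstream branch: the component distribution center delay ← the fleet strike.
A separate upstream branch: the component distribution center delay ← the component carrier surcharge ← the forecast surcharge.
Each of those chain origins has no stated cause.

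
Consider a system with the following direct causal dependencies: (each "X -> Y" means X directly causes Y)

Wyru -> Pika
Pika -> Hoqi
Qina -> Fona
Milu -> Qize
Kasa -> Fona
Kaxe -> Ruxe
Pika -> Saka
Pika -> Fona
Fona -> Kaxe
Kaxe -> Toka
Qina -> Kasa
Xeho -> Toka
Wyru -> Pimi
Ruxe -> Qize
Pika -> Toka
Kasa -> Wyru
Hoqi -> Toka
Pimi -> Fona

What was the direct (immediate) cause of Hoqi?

Pika

Upstream contributors include Qina, Kasa, Wyru, but only Pika feeds directly into Hoqi.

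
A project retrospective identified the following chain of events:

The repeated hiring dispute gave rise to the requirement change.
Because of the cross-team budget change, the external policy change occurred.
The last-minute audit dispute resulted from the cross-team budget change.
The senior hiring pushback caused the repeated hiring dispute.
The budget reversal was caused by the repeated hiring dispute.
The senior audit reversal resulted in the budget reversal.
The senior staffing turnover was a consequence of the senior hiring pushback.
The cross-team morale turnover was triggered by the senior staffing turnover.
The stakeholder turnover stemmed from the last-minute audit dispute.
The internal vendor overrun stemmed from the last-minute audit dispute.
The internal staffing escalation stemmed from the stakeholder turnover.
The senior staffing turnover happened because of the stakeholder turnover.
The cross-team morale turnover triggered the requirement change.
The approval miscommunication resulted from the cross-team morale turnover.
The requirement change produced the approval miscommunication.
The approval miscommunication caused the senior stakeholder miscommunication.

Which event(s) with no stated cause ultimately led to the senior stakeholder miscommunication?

Tracing upstream from the senior stakeholder miscommunication: the senior stakeholder miscommunication ← the approval miscommunication ← the cross-team morale turnover ← the senior staffing turnover ← the stakeholder turnover ← the last-minute audit dispute ← the cross-team budget change.
A separate upstream branch: the senior stakeholder miscommunication ← the approval miscommunication ← the cross-team morale turnover ← the senior staffing turnover ← the senior hiring pushback.
Each of those chain origins has no stated cause.

the cross-team budget change, the senior hiring pushback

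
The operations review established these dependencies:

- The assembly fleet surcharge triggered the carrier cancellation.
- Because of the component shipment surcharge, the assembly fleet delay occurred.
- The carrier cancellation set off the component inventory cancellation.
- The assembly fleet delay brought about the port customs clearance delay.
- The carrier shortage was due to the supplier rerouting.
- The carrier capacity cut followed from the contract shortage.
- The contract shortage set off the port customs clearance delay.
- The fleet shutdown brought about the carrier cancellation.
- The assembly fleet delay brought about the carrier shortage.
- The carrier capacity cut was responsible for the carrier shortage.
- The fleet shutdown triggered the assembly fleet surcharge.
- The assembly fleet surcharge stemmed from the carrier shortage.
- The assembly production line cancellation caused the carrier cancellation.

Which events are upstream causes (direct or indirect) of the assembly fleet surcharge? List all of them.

Immediate causes of the assembly fleet surcharge: the fleet shutdown, the carrier shortage.
Further upstream: the component shipment surcharge, the contract shortage, the supplier rerouting, the carrier capacity cut, the assembly fleet delay.

the assembly fleet delay, the carrier capacity cut, the carrier shortage, the component shipment surcharge, the contract shortage, the fleet shutdown, the supplier rerouting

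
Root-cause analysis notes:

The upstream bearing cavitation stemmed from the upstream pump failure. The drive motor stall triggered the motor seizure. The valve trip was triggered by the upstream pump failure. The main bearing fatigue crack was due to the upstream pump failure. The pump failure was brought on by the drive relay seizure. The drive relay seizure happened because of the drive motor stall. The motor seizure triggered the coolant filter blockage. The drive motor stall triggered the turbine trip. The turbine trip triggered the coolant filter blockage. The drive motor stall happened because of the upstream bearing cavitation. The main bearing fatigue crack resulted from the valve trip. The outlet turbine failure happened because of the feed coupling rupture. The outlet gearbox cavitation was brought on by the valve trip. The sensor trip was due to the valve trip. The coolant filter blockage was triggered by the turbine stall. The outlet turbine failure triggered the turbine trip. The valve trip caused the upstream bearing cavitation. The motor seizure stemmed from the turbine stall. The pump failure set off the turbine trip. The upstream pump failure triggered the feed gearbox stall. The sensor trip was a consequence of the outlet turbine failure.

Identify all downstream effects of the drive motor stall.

the coolant filter blockage, the drive relay seizure, the motor seizure, the pump failure, the turbine trip

Direct effects: the drive relay seizure, the motor seizure, the turbine trip.
2 steps out: the pump failure, the coolant filter blockage.
Not reachable from it: the feed coupling rupture, the upstream pump failure, the outlet turbine failure, the valve trip, the main bearing fatigue crack, the upstream bearing cavitation, the turbine stall, the sensor trip, the outlet gearbox cavitation, the feed gearbox stall.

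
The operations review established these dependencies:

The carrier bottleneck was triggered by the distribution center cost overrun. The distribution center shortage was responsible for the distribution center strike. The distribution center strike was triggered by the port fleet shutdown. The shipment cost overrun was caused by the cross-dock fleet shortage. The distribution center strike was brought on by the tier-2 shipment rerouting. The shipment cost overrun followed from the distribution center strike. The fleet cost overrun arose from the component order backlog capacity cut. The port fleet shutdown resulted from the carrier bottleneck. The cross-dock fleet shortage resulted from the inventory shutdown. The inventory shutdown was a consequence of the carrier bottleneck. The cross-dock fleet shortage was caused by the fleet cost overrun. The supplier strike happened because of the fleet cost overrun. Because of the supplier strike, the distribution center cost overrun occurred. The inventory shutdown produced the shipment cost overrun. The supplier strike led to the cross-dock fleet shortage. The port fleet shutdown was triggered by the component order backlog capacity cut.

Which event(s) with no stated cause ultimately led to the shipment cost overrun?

Tracing upstream from the shipment cost overrun: the shipment cost overrun ← the distribution center strike ← the port fleet shutdown ← the component order backlog capacity cut.
A separate upstream branch: the shipment cost overrun ← the distribution center strike ← the tier-2 shipment rerouting.
A separate upstream branch: the shipment cost overrun ← the distribution center strike ← the distribution center shortage.
Each of those chain origins has no stated cause.

the component order backlog capacity cut, the distribution center shortage, the tier-2 shipment rerouting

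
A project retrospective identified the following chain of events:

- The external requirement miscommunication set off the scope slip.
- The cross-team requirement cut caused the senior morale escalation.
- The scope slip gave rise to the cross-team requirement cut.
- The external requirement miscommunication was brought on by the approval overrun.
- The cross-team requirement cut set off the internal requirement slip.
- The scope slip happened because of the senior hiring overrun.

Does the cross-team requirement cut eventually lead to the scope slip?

The cross-team requirement cut leads to the senior morale escalation, the internal requirement slip; the scope slip is not among them.

No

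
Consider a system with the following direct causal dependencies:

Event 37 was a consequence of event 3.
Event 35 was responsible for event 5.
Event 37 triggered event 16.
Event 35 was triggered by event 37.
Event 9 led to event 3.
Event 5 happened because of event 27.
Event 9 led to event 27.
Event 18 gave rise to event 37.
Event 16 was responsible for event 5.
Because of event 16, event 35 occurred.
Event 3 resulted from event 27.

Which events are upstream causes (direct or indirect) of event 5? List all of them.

event 16, event 18, event 27, event 3, event 35, event 37, event 9

Immediate causes of event 5: event 27, event 16, event 35.
Further upstream: event 9, event 3, event 37, event 18.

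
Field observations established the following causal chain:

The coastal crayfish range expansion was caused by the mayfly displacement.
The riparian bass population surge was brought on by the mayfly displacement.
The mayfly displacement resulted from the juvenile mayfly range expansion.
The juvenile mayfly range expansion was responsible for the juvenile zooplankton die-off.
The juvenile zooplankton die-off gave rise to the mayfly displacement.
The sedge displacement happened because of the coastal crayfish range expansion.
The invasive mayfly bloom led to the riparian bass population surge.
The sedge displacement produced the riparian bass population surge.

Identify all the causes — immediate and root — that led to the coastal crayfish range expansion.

the juvenile mayfly range expansion, the juvenile zooplankton die-off, the mayfly displacement

Immediate cause of the coastal crayfish range expansion: the mayfly displacement.
Further upstream: the juvenile mayfly range expansion, the juvenile zooplankton die-off.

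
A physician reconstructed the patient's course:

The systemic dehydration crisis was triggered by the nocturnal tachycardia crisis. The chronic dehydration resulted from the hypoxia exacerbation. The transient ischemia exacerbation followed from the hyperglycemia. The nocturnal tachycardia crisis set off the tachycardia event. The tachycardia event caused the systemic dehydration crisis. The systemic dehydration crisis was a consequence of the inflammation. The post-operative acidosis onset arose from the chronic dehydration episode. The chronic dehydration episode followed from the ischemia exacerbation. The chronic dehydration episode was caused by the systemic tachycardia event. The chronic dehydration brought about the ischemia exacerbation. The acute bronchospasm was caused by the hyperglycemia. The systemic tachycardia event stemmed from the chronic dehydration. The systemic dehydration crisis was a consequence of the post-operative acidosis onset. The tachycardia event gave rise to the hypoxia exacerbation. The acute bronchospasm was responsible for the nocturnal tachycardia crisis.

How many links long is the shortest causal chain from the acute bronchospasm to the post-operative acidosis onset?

7

Shortest chain: the acute bronchospasm → the nocturnal tachycardia crisis → the tachycardia event → the hypoxia exacerbation → the chronic dehydration → the systemic tachycardia event → the chronic dehydration episode → the post-operative acidosis onset.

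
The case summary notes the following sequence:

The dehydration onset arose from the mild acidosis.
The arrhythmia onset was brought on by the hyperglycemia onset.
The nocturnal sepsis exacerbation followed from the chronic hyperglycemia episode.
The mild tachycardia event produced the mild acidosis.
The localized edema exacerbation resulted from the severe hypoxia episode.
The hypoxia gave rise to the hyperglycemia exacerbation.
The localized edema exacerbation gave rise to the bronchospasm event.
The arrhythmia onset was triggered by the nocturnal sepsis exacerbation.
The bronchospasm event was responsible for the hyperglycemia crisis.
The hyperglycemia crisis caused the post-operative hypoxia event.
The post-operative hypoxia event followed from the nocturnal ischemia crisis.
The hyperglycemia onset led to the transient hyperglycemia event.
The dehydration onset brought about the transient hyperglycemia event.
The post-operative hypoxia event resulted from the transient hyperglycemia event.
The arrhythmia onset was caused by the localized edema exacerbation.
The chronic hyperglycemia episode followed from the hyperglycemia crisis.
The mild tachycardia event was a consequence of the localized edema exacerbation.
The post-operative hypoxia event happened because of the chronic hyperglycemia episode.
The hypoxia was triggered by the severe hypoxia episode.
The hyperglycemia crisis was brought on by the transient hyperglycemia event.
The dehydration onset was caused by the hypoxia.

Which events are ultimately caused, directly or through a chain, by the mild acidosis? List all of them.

the arrhythmia onset, the chronic hyperglycemia episode, the dehydration onset, the hyperglycemia crisis, the nocturnal sepsis exacerbation, the post-operative hypoxia event, the transient hyperglycemia event

Direct effects: the dehydration onset.
2 steps out: the transient hyperglycemia event.
3 steps out: the hyperglycemia crisis, the post-operative hypoxia event.
4 steps out: the chronic hyperglycemia episode.
5 steps out: the nocturnal sepsis exacerbation.
6 steps out: the arrhythmia onset.
Not reachable from it: the severe hypoxia episode, the hypoxia, the nocturnal ischemia crisis, the hyperglycemia exacerbation, the hyperglycemia onset, the localized edema exacerbation, the mild tachycardia event, the bronchospasm event.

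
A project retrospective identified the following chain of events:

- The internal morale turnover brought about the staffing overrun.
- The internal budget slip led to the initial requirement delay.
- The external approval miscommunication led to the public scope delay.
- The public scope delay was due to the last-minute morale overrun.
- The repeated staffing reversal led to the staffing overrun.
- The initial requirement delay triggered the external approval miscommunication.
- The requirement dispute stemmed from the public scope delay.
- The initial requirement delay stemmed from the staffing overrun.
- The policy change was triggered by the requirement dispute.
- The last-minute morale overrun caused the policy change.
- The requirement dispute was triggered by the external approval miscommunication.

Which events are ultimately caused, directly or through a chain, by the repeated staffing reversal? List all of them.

the external approval miscommunication, the initial requirement delay, the policy change, the public scope delay, the requirement dispute, the staffing overrun

Direct effects: the staffing overrun.
2 steps out: the initial requirement delay.
3 steps out: the external approval miscommunication.
4 steps out: the public scope delay, the requirement dispute.
5 steps out: the policy change.
Not reachable from it: the internal budget slip, the internal morale turnover, the last-minute morale overrun.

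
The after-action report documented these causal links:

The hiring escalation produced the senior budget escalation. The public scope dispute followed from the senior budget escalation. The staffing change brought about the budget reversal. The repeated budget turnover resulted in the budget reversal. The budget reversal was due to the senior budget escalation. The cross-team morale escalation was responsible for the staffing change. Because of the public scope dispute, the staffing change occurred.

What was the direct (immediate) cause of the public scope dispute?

the senior budget escalation

Upstream contributors include the hiring escalation, but only the senior budget escalation feeds directly into the public scope dispute.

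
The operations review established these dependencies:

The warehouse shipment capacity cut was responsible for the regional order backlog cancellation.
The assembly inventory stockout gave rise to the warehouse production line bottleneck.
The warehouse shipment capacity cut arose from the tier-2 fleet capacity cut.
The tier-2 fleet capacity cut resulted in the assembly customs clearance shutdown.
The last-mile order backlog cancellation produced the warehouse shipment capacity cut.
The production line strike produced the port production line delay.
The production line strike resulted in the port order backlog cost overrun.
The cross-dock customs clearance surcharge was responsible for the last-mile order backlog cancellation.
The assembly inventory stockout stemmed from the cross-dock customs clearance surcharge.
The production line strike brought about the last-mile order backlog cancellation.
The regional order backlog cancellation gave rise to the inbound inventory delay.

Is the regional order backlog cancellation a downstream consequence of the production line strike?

Yes

There is a causal chain: the production line strike → the last-mile order backlog cancellation → the warehouse shipment capacity cut → the regional order backlog cancellation.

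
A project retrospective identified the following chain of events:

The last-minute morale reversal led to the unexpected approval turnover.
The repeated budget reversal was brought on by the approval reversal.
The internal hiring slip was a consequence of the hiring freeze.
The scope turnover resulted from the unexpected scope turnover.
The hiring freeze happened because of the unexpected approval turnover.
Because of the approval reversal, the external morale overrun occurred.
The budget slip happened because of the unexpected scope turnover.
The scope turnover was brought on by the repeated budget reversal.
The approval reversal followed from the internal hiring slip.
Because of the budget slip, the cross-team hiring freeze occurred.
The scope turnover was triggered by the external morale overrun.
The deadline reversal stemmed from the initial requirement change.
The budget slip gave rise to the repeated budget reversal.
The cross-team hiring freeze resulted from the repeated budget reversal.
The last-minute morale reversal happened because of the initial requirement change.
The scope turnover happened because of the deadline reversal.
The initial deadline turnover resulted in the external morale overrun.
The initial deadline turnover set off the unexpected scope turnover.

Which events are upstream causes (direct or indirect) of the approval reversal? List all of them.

the hiring freeze, the initial requirement change, the internal hiring slip, the last-minute morale reversal, the unexpected approval turnover

Immediate cause of the approval reversal: the internal hiring slip.
Further upstream: the initial requirement change, the last-minute morale reversal, the unexpected approval turnover, the hiring freeze.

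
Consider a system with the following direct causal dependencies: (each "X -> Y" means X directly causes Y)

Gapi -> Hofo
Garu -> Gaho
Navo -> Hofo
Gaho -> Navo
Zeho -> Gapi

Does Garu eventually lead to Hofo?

There is a causal chain: Garu → Gaho → Navo → Hofo.

Yes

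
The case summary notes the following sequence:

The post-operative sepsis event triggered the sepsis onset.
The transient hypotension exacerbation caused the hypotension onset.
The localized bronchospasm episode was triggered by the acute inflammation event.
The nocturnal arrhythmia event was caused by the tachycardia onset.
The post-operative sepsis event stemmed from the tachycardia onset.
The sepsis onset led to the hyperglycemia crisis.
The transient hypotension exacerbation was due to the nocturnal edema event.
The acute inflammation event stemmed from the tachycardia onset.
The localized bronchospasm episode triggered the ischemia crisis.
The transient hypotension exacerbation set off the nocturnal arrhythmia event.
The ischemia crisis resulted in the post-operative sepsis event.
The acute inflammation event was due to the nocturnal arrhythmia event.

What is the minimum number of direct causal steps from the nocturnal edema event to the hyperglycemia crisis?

Shortest chain: the nocturnal edema event → the transient hypotension exacerbation → the nocturnal arrhythmia event → the acute inflammation event → the localized bronchospasm episode → the ischemia crisis → the post-operative sepsis event → the sepsis onset → the hyperglycemia crisis.

8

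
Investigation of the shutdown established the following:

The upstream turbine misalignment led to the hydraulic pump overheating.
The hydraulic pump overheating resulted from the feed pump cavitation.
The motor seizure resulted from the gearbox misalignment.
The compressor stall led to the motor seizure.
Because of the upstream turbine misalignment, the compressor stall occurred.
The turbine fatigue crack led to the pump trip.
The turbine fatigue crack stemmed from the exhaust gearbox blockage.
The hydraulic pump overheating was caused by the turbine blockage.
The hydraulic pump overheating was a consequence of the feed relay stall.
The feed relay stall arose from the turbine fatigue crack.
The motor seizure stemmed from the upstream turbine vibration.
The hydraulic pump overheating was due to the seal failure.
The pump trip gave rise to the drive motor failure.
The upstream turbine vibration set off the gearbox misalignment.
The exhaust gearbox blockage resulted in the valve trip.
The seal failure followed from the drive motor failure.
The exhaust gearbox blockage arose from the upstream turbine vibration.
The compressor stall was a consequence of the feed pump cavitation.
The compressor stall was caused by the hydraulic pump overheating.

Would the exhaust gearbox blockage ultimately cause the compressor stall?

There is a causal chain: the exhaust gearbox blockage → the turbine fatigue crack → the feed relay stall → the hydraulic pump overheating → the compressor stall.

Yes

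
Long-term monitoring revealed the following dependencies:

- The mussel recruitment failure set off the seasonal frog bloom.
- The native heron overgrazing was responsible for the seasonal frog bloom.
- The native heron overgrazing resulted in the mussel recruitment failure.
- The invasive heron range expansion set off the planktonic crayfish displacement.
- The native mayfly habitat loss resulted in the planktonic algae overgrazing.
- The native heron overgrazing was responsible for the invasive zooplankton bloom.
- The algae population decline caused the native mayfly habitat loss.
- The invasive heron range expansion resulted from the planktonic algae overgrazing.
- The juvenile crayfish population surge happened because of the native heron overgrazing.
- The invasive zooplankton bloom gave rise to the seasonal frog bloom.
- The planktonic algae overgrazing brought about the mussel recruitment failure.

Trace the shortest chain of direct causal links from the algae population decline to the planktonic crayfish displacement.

the algae population decline → the native mayfly habitat loss
the native mayfly habitat loss → the planktonic algae overgrazing
the planktonic algae overgrazing → the invasive heron range expansion
the invasive heron range expansion → the planktonic crayfish displacement
Length: 4 steps.

the algae population decline → the native mayfly habitat loss → the planktonic algae overgrazing → the invasive heron range expansion → the planktonic crayfish displacement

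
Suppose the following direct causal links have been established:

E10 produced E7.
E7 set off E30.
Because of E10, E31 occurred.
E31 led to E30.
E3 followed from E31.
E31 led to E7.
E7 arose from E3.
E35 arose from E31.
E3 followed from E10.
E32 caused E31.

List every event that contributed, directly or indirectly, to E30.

Immediate causes of E30: E31, E7.
Further upstream: E10, E32, E3.

E10, E3, E31, E32, E7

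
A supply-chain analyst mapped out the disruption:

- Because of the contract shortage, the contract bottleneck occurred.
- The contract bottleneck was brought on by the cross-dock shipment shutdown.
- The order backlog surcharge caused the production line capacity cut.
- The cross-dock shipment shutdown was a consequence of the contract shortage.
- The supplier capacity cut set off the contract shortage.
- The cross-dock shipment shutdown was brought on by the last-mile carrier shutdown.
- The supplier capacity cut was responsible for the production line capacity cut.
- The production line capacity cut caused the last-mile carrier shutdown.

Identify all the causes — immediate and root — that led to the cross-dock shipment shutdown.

the contract shortage, the last-mile carrier shutdown, the order backlog surcharge, the production line capacity cut, the supplier capacity cut

Immediate causes of the cross-dock shipment shutdown: the last-mile carrier shutdown, the contract shortage.
Further upstream: the supplier capacity cut, the production line capacity cut, the order backlog surcharge.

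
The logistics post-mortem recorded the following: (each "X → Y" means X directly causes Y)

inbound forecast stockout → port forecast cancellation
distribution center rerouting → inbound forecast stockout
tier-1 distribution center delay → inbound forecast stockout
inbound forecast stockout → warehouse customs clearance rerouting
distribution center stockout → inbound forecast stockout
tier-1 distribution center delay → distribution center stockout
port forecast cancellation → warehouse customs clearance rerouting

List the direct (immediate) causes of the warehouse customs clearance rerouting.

the inbound forecast stockout, the port forecast cancellation

Upstream contributors include the tier-1 distribution center delay, the distribution center stockout, the distribution center rerouting, but only the inbound forecast stockout, the port forecast cancellation feed directly into the warehouse customs clearance rerouting.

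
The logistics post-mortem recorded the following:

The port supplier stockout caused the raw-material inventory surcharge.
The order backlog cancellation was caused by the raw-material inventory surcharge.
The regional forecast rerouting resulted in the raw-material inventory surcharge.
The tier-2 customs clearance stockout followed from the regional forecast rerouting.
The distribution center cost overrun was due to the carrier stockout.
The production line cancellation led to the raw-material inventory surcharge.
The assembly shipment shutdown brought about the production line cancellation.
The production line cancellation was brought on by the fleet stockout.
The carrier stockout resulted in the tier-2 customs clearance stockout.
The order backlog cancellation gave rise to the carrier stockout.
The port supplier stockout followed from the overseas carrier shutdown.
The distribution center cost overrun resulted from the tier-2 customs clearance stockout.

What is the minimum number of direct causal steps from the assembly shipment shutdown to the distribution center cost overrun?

5

Shortest chain: the assembly shipment shutdown → the production line cancellation → the raw-material inventory surcharge → the order backlog cancellation → the carrier stockout → the distribution center cost overrun.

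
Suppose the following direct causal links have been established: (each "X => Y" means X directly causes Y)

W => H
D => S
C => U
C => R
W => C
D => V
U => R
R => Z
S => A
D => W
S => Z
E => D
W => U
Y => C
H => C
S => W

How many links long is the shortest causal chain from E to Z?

Shortest chain: E → D → S → Z.

3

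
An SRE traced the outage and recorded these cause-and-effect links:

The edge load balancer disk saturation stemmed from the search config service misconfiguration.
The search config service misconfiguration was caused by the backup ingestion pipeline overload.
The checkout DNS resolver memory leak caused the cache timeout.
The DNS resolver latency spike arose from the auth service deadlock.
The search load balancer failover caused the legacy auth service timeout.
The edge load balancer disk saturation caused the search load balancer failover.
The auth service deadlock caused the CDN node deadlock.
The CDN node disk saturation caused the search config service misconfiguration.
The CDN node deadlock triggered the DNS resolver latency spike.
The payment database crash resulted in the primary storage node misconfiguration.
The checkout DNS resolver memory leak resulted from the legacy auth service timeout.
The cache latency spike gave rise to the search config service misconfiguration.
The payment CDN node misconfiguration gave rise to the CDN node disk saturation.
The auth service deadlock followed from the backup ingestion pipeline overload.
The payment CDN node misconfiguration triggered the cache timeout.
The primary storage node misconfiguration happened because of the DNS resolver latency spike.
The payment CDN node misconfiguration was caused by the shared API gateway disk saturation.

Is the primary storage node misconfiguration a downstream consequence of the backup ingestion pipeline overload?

There is a causal chain: the backup ingestion pipeline overload → the auth service deadlock → the DNS resolver latency spike → the primary storage node misconfiguration.

Yes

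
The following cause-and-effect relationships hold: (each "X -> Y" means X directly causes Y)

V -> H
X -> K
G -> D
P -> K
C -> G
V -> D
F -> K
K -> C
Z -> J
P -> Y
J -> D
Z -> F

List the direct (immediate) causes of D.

Upstream contributors include P, Z, X, F, K, C, but only G, J, V feed directly into D.

G, J, V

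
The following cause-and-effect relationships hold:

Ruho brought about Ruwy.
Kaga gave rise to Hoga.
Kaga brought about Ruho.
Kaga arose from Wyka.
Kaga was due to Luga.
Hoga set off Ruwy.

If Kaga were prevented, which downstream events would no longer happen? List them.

Hoga, Ruho, Ruwy

Downstream of Kaga: Hoga, Ruho, Ruwy.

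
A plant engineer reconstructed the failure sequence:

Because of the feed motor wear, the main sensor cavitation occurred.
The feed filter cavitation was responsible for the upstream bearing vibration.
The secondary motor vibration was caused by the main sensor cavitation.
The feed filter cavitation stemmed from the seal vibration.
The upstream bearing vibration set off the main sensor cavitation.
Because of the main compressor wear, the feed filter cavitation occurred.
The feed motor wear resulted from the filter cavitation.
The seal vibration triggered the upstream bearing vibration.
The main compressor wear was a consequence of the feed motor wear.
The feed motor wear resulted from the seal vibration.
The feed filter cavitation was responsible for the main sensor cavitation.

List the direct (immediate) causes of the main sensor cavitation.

Upstream contributors include the seal vibration, the main compressor wear, the filter cavitation, but only the feed filter cavitation, the feed motor wear, the upstream bearing vibration feed directly into the main sensor cavitation.

the feed filter cavitation, the feed motor wear, the upstream bearing vibration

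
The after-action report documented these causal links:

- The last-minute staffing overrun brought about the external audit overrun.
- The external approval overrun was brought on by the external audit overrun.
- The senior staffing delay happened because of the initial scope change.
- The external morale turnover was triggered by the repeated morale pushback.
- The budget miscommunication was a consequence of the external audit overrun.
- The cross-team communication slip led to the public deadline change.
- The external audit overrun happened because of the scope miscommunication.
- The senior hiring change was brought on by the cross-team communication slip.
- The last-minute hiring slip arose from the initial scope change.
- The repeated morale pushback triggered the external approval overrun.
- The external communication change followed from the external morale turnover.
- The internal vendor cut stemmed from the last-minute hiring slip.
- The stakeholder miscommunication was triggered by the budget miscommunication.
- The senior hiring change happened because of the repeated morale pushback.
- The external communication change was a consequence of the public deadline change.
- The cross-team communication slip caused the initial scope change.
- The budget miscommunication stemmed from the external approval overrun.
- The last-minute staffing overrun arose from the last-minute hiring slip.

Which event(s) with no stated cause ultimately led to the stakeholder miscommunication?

Tracing upstream from the stakeholder miscommunication: the stakeholder miscommunication ← the budget miscommunication ← the external audit overrun ← the scope miscommunication.
A separate upstream branch: the stakeholder miscommunication ← the budget miscommunication ← the external audit overrun ← the last-minute staffing overrun ← the last-minute hiring slip ← the initial scope change ← the cross-team communication slip.
A separate upstream branch: the stakeholder miscommunication ← the budget miscommunication ← the external approval overrun ← the repeated morale pushback.
Each of those chain origins has no stated cause.

the cross-team communication slip, the repeated morale pushback, the scope miscommunication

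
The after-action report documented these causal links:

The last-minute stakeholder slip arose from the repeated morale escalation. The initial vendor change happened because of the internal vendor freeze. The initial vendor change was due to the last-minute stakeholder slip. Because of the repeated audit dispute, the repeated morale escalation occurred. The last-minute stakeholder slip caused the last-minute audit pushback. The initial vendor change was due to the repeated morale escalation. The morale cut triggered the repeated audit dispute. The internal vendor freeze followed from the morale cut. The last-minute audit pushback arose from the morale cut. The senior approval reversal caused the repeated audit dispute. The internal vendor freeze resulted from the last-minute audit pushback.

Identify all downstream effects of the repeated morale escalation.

the initial vendor change, the internal vendor freeze, the last-minute audit pushback, the last-minute stakeholder slip

Direct effects: the last-minute stakeholder slip, the initial vendor change.
2 steps out: the last-minute audit pushback.
3 steps out: the internal vendor freeze.
Not reachable from it: the morale cut, the repeated audit dispute, the senior approval reversal.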